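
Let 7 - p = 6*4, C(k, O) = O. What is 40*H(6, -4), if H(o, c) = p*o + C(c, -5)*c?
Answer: -3280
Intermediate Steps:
p = -17 (p = 7 - 6*4 = 7 - 1*24 = 7 - 24 = -17)
H(o, c) = -17*o - 5*c
40*H(6, -4) = 40*(-17*6 - 5*(-4)) = 40*(-102 + 20) = 40*(-82) = -3280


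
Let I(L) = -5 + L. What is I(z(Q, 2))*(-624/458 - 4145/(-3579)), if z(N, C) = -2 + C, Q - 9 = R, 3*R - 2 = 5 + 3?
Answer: 837215/819591 ≈ 1.0215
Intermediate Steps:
R = 10/3 (R = ⅔ + (5 + 3)/3 = ⅔ + (⅓)*8 = ⅔ + 8/3 = 10/3 ≈ 3.3333)
Q = 37/3 (Q = 9 + 10/3 = 37/3 ≈ 12.333)
I(z(Q, 2))*(-624/458 - 4145/(-3579)) = (-5 + (-2 + 2))*(-624/458 - 4145/(-3579)) = (-5 + 0)*(-624*1/458 - 4145*(-1/3579)) = -5*(-312/229 + 4145/3579) = -5*(-167443/819591) = 837215/819591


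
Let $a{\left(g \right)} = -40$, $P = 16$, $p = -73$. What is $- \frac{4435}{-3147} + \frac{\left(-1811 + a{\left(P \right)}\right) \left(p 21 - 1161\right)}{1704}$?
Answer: $\frac{2616728093}{893748} \approx 2927.8$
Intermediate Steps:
$- \frac{4435}{-3147} + \frac{\left(-1811 + a{\left(P \right)}\right) \left(p 21 - 1161\right)}{1704} = - \frac{4435}{-3147} + \frac{\left(-1811 - 40\right) \left(\left(-73\right) 21 - 1161\right)}{1704} = \left(-4435\right) \left(- \frac{1}{3147}\right) + - 1851 \left(-1533 - 1161\right) \frac{1}{1704} = \frac{4435}{3147} + \left(-1851\right) \left(-2694\right) \frac{1}{1704} = \frac{4435}{3147} + 4986594 \cdot \frac{1}{1704} = \frac{4435}{3147} + \frac{831099}{284} = \frac{2616728093}{893748}$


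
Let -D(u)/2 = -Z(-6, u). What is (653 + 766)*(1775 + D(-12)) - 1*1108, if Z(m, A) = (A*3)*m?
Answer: 3130625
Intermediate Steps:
Z(m, A) = 3*A*m (Z(m, A) = (3*A)*m = 3*A*m)
D(u) = -36*u (D(u) = -(-2)*3*u*(-6) = -(-2)*(-18*u) = -36*u)
(653 + 766)*(1775 + D(-12)) - 1*1108 = (653 + 766)*(1775 - 36*(-12)) - 1*1108 = 1419*(1775 + 432) - 1108 = 1419*2207 - 1108 = 3131733 - 1108 = 3130625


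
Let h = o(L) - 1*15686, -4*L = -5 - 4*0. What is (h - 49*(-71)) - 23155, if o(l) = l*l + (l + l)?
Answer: -565727/16 ≈ -35358.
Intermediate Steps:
L = 5/4 (L = -(-5 - 4*0)/4 = -(-5 + 0)/4 = -¼*(-5) = 5/4 ≈ 1.2500)
o(l) = l² + 2*l
h = -250911/16 (h = 5*(2 + 5/4)/4 - 1*15686 = (5/4)*(13/4) - 15686 = 65/16 - 15686 = -250911/16 ≈ -15682.)
(h - 49*(-71)) - 23155 = (-250911/16 - 49*(-71)) - 23155 = (-250911/16 + 3479) - 23155 = -195247/16 - 23155 = -565727/16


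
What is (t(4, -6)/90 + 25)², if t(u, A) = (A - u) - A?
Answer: 1261129/2025 ≈ 622.78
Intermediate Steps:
t(u, A) = -u
(t(4, -6)/90 + 25)² = (-1*4/90 + 25)² = (-4*1/90 + 25)² = (-2/45 + 25)² = (1123/45)² = 1261129/2025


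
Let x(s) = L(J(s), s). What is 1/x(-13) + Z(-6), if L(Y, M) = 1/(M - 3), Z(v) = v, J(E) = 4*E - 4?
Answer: -22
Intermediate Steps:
J(E) = -4 + 4*E
L(Y, M) = 1/(-3 + M)
x(s) = 1/(-3 + s)
1/x(-13) + Z(-6) = 1/(1/(-3 - 13)) - 6 = 1/(1/(-16)) - 6 = 1/(-1/16) - 6 = -16 - 6 = -22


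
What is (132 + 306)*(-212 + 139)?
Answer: -31974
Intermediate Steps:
(132 + 306)*(-212 + 139) = 438*(-73) = -31974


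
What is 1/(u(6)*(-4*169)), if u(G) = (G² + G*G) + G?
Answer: -1/52728 ≈ -1.8965e-5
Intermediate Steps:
u(G) = G + 2*G² (u(G) = (G² + G²) + G = 2*G² + G = G + 2*G²)
1/(u(6)*(-4*169)) = 1/((6*(1 + 2*6))*(-4*169)) = 1/((6*(1 + 12))*(-676)) = 1/((6*13)*(-676)) = 1/(78*(-676)) = 1/(-52728) = -1/52728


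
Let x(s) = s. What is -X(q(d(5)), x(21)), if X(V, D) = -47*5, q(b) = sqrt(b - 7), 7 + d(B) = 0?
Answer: 235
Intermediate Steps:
d(B) = -7 (d(B) = -7 + 0 = -7)
q(b) = sqrt(-7 + b)
X(V, D) = -235
-X(q(d(5)), x(21)) = -1*(-235) = 235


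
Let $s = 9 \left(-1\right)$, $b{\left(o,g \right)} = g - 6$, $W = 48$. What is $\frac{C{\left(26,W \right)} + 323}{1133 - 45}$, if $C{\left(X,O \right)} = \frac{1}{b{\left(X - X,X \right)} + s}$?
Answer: $\frac{1777}{5984} \approx 0.29696$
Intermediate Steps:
$b{\left(o,g \right)} = -6 + g$ ($b{\left(o,g \right)} = g - 6 = -6 + g$)
$s = -9$
$C{\left(X,O \right)} = \frac{1}{-15 + X}$ ($C{\left(X,O \right)} = \frac{1}{\left(-6 + X\right) - 9} = \frac{1}{-15 + X}$)
$\frac{C{\left(26,W \right)} + 323}{1133 - 45} = \frac{\frac{1}{-15 + 26} + 323}{1133 - 45} = \frac{\frac{1}{11} + 323}{1088} = \left(\frac{1}{11} + 323\right) \frac{1}{1088} = \frac{3554}{11} \cdot \frac{1}{1088} = \frac{1777}{5984}$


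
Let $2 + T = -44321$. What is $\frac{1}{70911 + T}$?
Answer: $\frac{1}{26588} \approx 3.7611 \cdot 10^{-5}$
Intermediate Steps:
$T = -44323$ ($T = -2 - 44321 = -44323$)
$\frac{1}{70911 + T} = \frac{1}{70911 - 44323} = \frac{1}{26588}$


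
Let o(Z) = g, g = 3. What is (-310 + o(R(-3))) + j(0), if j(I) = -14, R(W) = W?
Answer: -321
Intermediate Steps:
o(Z) = 3
(-310 + o(R(-3))) + j(0) = (-310 + 3) - 14 = -307 - 14 = -321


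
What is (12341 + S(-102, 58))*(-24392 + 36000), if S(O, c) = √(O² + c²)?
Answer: 143254328 + 23216*√3442 ≈ 1.4462e+8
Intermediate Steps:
(12341 + S(-102, 58))*(-24392 + 36000) = (12341 + √((-102)² + 58²))*(-24392 + 36000) = (12341 + √(10404 + 3364))*11608 = (12341 + √13768)*11608 = (12341 + 2*√3442)*11608 = 143254328 + 23216*√3442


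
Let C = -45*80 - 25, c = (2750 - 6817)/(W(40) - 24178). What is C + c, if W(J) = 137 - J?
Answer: -87289558/24081 ≈ -3624.8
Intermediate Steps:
c = 4067/24081 (c = (2750 - 6817)/((137 - 1*40) - 24178) = -4067/((137 - 40) - 24178) = -4067/(97 - 24178) = -4067/(-24081) = -4067*(-1/24081) = 4067/24081 ≈ 0.16889)
C = -3625 (C = -3600 - 25 = -3625)
C + c = -3625 + 4067/24081 = -87289558/24081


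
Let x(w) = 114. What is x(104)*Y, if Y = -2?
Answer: -228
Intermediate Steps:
x(104)*Y = 114*(-2) = -228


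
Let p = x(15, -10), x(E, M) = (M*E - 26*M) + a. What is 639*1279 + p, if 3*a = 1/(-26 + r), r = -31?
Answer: 139773860/171 ≈ 8.1739e+5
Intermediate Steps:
a = -1/171 (a = 1/(3*(-26 - 31)) = (1/3)/(-57) = (1/3)*(-1/57) = -1/171 ≈ -0.0058480)
x(E, M) = -1/171 - 26*M + E*M (x(E, M) = (M*E - 26*M) - 1/171 = (E*M - 26*M) - 1/171 = (-26*M + E*M) - 1/171 = -1/171 - 26*M + E*M)
p = 18809/171 (p = -1/171 - 26*(-10) + 15*(-10) = -1/171 + 260 - 150 = 18809/171 ≈ 109.99)
639*1279 + p = 639*1279 + 18809/171 = 817281 + 18809/171 = 139773860/171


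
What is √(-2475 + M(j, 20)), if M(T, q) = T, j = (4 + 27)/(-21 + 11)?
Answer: I*√247810/10 ≈ 49.781*I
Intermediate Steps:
j = -31/10 (j = 31/(-10) = 31*(-⅒) = -31/10 ≈ -3.1000)
√(-2475 + M(j, 20)) = √(-2475 - 31/10) = √(-24781/10) = I*√247810/10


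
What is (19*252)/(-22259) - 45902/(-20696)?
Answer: 461320085/230336132 ≈ 2.0028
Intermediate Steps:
(19*252)/(-22259) - 45902/(-20696) = 4788*(-1/22259) - 45902*(-1/20696) = -4788/22259 + 22951/10348 = 461320085/230336132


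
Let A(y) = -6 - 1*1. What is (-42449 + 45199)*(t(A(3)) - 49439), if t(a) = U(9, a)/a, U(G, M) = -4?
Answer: -951689750/7 ≈ -1.3596e+8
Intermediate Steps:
A(y) = -7 (A(y) = -6 - 1 = -7)
t(a) = -4/a
(-42449 + 45199)*(t(A(3)) - 49439) = (-42449 + 45199)*(-4/(-7) - 49439) = 2750*(-4*(-⅐) - 49439) = 2750*(4/7 - 49439) = 2750*(-346069/7) = -951689750/7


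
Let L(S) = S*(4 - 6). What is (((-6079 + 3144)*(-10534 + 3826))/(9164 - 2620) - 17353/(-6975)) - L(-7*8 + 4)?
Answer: 33172550233/11411100 ≈ 2907.0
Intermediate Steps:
L(S) = -2*S (L(S) = S*(-2) = -2*S)
(((-6079 + 3144)*(-10534 + 3826))/(9164 - 2620) - 17353/(-6975)) - L(-7*8 + 4) = (((-6079 + 3144)*(-10534 + 3826))/(9164 - 2620) - 17353/(-6975)) - (-2)*(-7*8 + 4) = (-2935*(-6708)/6544 - 17353*(-1/6975)) - (-2)*(-56 + 4) = (19687980*(1/6544) + 17353/6975) - (-2)*(-52) = (4921995/1636 + 17353/6975) - 1*104 = 34359304633/11411100 - 104 = 33172550233/11411100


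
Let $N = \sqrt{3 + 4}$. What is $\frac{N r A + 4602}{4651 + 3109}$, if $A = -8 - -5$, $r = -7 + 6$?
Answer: $\frac{2301}{3880} + \frac{3 \sqrt{7}}{7760} \approx 0.59406$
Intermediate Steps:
$r = -1$
$A = -3$ ($A = -8 + 5 = -3$)
$N = \sqrt{7} \approx 2.6458$
$\frac{N r A + 4602}{4651 + 3109} = \frac{\sqrt{7} \left(-1\right) \left(-3\right) + 4602}{4651 + 3109} = \frac{- \sqrt{7} \left(-3\right) + 4602}{7760} = \left(3 \sqrt{7} + 4602\right) \frac{1}{7760} = \left(4602 + 3 \sqrt{7}\right) \frac{1}{7760} = \frac{2301}{3880} + \frac{3 \sqrt{7}}{7760}$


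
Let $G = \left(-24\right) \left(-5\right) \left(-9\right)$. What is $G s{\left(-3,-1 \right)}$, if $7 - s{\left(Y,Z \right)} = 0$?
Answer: $-7560$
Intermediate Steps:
$s{\left(Y,Z \right)} = 7$ ($s{\left(Y,Z \right)} = 7 - 0 = 7 + 0 = 7$)
$G = -1080$ ($G = 120 \left(-9\right) = -1080$)
$G s{\left(-3,-1 \right)} = \left(-1080\right) 7 = -7560$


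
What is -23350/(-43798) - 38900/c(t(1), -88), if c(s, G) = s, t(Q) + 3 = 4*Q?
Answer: -851859425/21899 ≈ -38899.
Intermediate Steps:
t(Q) = -3 + 4*Q
-23350/(-43798) - 38900/c(t(1), -88) = -23350/(-43798) - 38900/(-3 + 4*1) = -23350*(-1/43798) - 38900/(-3 + 4) = 11675/21899 - 38900/1 = 11675/21899 - 38900*1 = 11675/21899 - 38900 = -851859425/21899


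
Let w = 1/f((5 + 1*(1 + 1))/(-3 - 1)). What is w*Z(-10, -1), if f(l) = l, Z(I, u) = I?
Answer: 40/7 ≈ 5.7143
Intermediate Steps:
w = -4/7 (w = 1/((5 + 1*(1 + 1))/(-3 - 1)) = 1/((5 + 1*2)/(-4)) = 1/((5 + 2)*(-¼)) = 1/(7*(-¼)) = 1/(-7/4) = -4/7 ≈ -0.57143)
w*Z(-10, -1) = -4/7*(-10) = 40/7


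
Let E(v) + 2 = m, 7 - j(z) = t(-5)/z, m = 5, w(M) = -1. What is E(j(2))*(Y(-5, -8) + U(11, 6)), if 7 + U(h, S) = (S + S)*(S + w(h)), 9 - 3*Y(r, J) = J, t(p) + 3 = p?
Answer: 176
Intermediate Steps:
t(p) = -3 + p
Y(r, J) = 3 - J/3
j(z) = 7 + 8/z (j(z) = 7 - (-3 - 5)/z = 7 - (-8)/z = 7 + 8/z)
E(v) = 3 (E(v) = -2 + 5 = 3)
U(h, S) = -7 + 2*S*(-1 + S) (U(h, S) = -7 + (S + S)*(S - 1) = -7 + (2*S)*(-1 + S) = -7 + 2*S*(-1 + S))
E(j(2))*(Y(-5, -8) + U(11, 6)) = 3*((3 - 1/3*(-8)) + (-7 - 2*6 + 2*6**2)) = 3*((3 + 8/3) + (-7 - 12 + 2*36)) = 3*(17/3 + (-7 - 12 + 72)) = 3*(17/3 + 53) = 3*(176/3) = 176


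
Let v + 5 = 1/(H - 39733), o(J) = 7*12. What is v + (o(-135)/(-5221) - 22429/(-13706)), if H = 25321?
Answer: -158433467933/46877667396 ≈ -3.3797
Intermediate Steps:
o(J) = 84
v = -72061/14412 (v = -5 + 1/(25321 - 39733) = -5 + 1/(-14412) = -5 - 1/14412 = -72061/14412 ≈ -5.0001)
v + (o(-135)/(-5221) - 22429/(-13706)) = -72061/14412 + (84/(-5221) - 22429/(-13706)) = -72061/14412 + (84*(-1/5221) - 22429*(-1/13706)) = -72061/14412 + (-84/5221 + 2039/1246) = -72061/14412 + 10540955/6505366 = -158433467933/46877667396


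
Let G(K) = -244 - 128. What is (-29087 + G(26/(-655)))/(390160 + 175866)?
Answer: -29459/566026 ≈ -0.052045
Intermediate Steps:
G(K) = -372
(-29087 + G(26/(-655)))/(390160 + 175866) = (-29087 - 372)/(390160 + 175866) = -29459/566026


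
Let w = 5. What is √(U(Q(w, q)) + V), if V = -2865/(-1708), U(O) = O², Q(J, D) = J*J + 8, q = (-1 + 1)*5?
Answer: √795448479/854 ≈ 33.025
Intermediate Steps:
q = 0 (q = 0*5 = 0)
Q(J, D) = 8 + J² (Q(J, D) = J² + 8 = 8 + J²)
V = 2865/1708 (V = -2865*(-1/1708) = 2865/1708 ≈ 1.6774)
√(U(Q(w, q)) + V) = √((8 + 5²)² + 2865/1708) = √((8 + 25)² + 2865/1708) = √(33² + 2865/1708) = √(1089 + 2865/1708) = √(1862877/1708) = √795448479/854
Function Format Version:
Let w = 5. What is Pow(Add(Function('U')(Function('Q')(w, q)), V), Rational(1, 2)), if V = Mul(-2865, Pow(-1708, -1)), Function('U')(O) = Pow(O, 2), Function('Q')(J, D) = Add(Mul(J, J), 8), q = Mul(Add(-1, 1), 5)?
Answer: Mul(Rational(1, 854), Pow(795448479, Rational(1, 2))) ≈ 33.025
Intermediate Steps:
q = 0 (q = Mul(0, 5) = 0)
Function('Q')(J, D) = Add(8, Pow(J, 2)) (Function('Q')(J, D) = Add(Pow(J, 2), 8) = Add(8, Pow(J, 2)))
V = Rational(2865, 1708) (V = Mul(-2865, Rational(-1, 1708)) = Rational(2865, 1708) ≈ 1.6774)
Pow(Add(Function('U')(Function('Q')(w, q)), V), Rational(1, 2)) = Pow(Add(Pow(Add(8, Pow(5, 2)), 2), Rational(2865, 1708)), Rational(1, 2)) = Pow(Add(Pow(Add(8, 25), 2), Rational(2865, 1708)), Rational(1, 2)) = Pow(Add(Pow(33, 2), Rational(2865, 1708)), Rational(1, 2)) = Pow(Add(1089, Rational(2865, 1708)), Rational(1, 2)) = Pow(Rational(1862877, 1708), Rational(1, 2)) = Mul(Rational(1, 854), Pow(795448479, Rational(1, 2)))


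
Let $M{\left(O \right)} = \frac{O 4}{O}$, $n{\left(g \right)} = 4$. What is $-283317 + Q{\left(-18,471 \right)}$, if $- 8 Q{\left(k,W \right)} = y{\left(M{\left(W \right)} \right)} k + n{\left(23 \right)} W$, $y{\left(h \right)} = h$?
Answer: $- \frac{567087}{2} \approx -2.8354 \cdot 10^{5}$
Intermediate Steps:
$M{\left(O \right)} = 4$ ($M{\left(O \right)} = \frac{4 O}{O} = 4$)
$Q{\left(k,W \right)} = - \frac{W}{2} - \frac{k}{2}$ ($Q{\left(k,W \right)} = - \frac{4 k + 4 W}{8} = - \frac{4 W + 4 k}{8} = - \frac{W}{2} - \frac{k}{2}$)
$-283317 + Q{\left(-18,471 \right)} = -283317 - \frac{453}{2} = - \frac{567087}{2}$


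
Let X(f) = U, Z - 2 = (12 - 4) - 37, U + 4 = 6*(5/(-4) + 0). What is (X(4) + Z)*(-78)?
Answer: 3003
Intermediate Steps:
U = -23/2 (U = -4 + 6*(5/(-4) + 0) = -4 + 6*(5*(-¼) + 0) = -4 + 6*(-5/4 + 0) = -4 + 6*(-5/4) = -4 - 15/2 = -23/2 ≈ -11.500)
Z = -27 (Z = 2 + ((12 - 4) - 37) = 2 + (8 - 37) = 2 - 29 = -27)
X(f) = -23/2
(X(4) + Z)*(-78) = (-23/2 - 27)*(-78) = -77/2*(-78) = 3003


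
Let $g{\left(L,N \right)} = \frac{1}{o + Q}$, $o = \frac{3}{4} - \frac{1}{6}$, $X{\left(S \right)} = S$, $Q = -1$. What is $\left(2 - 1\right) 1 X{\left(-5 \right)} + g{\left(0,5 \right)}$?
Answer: $- \frac{37}{5} \approx -7.4$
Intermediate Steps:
$o = \frac{7}{12}$ ($o = 3 \cdot \frac{1}{4} - \frac{1}{6} = \frac{3}{4} - \frac{1}{6} = \frac{7}{12} \approx 0.58333$)
$g{\left(L,N \right)} = - \frac{12}{5}$ ($g{\left(L,N \right)} = \frac{1}{\frac{7}{12} - 1} = \frac{1}{- \frac{5}{12}} = - \frac{12}{5}$)
$\left(2 - 1\right) 1 X{\left(-5 \right)} + g{\left(0,5 \right)} = \left(2 - 1\right) 1 \left(-5\right) - \frac{12}{5} = 1 \cdot 1 \left(-5\right) - \frac{12}{5} = 1 \left(-5\right) - \frac{12}{5} = -5 - \frac{12}{5} = - \frac{37}{5}$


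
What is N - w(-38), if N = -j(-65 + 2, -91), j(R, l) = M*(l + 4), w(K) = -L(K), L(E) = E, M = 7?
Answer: 571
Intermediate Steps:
w(K) = -K
j(R, l) = 28 + 7*l (j(R, l) = 7*(l + 4) = 7*(4 + l) = 28 + 7*l)
N = 609 (N = -(28 + 7*(-91)) = -(28 - 637) = -1*(-609) = 609)
N - w(-38) = 609 - (-1)*(-38) = 609 - 1*38 = 609 - 38 = 571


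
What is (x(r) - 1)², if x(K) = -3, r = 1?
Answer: 16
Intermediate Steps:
(x(r) - 1)² = (-3 - 1)² = (-4)² = 16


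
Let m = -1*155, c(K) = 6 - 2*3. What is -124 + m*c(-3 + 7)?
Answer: -124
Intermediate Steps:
c(K) = 0 (c(K) = 6 - 6 = 0)
m = -155
-124 + m*c(-3 + 7) = -124 - 155*0 = -124 + 0 = -124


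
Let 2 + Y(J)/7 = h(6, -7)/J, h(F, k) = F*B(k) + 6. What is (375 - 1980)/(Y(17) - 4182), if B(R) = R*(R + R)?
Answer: 27285/67174 ≈ 0.40618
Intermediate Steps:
B(R) = 2*R² (B(R) = R*(2*R) = 2*R²)
h(F, k) = 6 + 2*F*k² (h(F, k) = F*(2*k²) + 6 = 2*F*k² + 6 = 6 + 2*F*k²)
Y(J) = -14 + 4158/J (Y(J) = -14 + 7*((6 + 2*6*(-7)²)/J) = -14 + 7*((6 + 2*6*49)/J) = -14 + 7*((6 + 588)/J) = -14 + 7*(594/J) = -14 + 4158/J)
(375 - 1980)/(Y(17) - 4182) = (375 - 1980)/((-14 + 4158/17) - 4182) = -1605/((-14 + 4158*(1/17)) - 4182) = -1605/((-14 + 4158/17) - 4182) = -1605/(3920/17 - 4182) = -1605/(-67174/17) = -1605*(-17/67174) = 27285/67174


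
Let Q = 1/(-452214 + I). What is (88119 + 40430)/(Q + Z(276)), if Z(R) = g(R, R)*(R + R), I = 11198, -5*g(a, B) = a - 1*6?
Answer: -56692165784/13145804929 ≈ -4.3126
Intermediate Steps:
g(a, B) = 6/5 - a/5 (g(a, B) = -(a - 1*6)/5 = -(a - 6)/5 = -(-6 + a)/5 = 6/5 - a/5)
Q = -1/441016 (Q = 1/(-452214 + 11198) = 1/(-441016) = -1/441016 ≈ -2.2675e-6)
Z(R) = 2*R*(6/5 - R/5) (Z(R) = (6/5 - R/5)*(R + R) = (6/5 - R/5)*(2*R) = 2*R*(6/5 - R/5))
(88119 + 40430)/(Q + Z(276)) = (88119 + 40430)/(-1/441016 + (2/5)*276*(6 - 1*276)) = 128549/(-1/441016 + (2/5)*276*(6 - 276)) = 128549/(-1/441016 + (2/5)*276*(-270)) = 128549/(-1/441016 - 29808) = 128549/(-13145804929/441016) = 128549*(-441016/13145804929) = -56692165784/13145804929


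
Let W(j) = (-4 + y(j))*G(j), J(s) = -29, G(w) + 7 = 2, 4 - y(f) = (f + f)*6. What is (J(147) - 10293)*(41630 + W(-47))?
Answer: -400596820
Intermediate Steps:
y(f) = 4 - 12*f (y(f) = 4 - (f + f)*6 = 4 - 2*f*6 = 4 - 12*f)
G(w) = -5 (G(w) = -7 + 2 = -5)
W(j) = 60*j (W(j) = (-4 + (4 - 12*j))*(-5) = -12*j*(-5) = 60*j)
(J(147) - 10293)*(41630 + W(-47)) = (-29 - 10293)*(41630 + 60*(-47)) = -10322*(41630 - 2820) = -10322*38810 = -400596820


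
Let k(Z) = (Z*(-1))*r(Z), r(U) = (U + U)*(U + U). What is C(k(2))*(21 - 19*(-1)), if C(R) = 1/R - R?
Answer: 5115/4 ≈ 1278.8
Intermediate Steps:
r(U) = 4*U**2 (r(U) = (2*U)*(2*U) = 4*U**2)
k(Z) = -4*Z**3 (k(Z) = (Z*(-1))*(4*Z**2) = (-Z)*(4*Z**2) = -4*Z**3)
C(k(2))*(21 - 19*(-1)) = (1/(-4*2**3) - (-4)*2**3)*(21 - 19*(-1)) = (1/(-4*8) - (-4)*8)*(21 + 19) = (1/(-32) - 1*(-32))*40 = (-1/32 + 32)*40 = (1023/32)*40 = 5115/4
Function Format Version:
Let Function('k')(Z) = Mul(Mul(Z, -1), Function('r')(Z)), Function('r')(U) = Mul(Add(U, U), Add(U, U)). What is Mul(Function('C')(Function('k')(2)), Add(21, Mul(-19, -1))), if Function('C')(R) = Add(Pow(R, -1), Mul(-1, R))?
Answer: Rational(5115, 4) ≈ 1278.8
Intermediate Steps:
Function('r')(U) = Mul(4, Pow(U, 2)) (Function('r')(U) = Mul(Mul(2, U), Mul(2, U)) = Mul(4, Pow(U, 2)))
Function('k')(Z) = Mul(-4, Pow(Z, 3)) (Function('k')(Z) = Mul(Mul(Z, -1), Mul(4, Pow(Z, 2))) = Mul(Mul(-1, Z), Mul(4, Pow(Z, 2))) = Mul(-4, Pow(Z, 3)))
Mul(Function('C')(Function('k')(2)), Add(21, Mul(-19, -1))) = Mul(Add(Pow(Mul(-4, Pow(2, 3)), -1), Mul(-1, Mul(-4, Pow(2, 3)))), Add(21, Mul(-19, -1))) = Mul(Add(Pow(Mul(-4, 8), -1), Mul(-1, Mul(-4, 8))), Add(21, 19)) = Mul(Add(Pow(-32, -1), Mul(-1, -32)), 40) = Mul(Add(Rational(-1, 32), 32), 40) = Mul(Rational(1023, 32), 40) = Rational(5115, 4)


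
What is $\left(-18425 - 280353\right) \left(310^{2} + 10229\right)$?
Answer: $-31768765962$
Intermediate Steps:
$\left(-18425 - 280353\right) \left(310^{2} + 10229\right) = - 298778 \left(96100 + 10229\right) = \left(-298778\right) 106329 = -31768765962$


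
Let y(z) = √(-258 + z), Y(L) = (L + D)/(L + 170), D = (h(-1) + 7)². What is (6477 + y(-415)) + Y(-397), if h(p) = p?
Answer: 1470640/227 + I*√673 ≈ 6478.6 + 25.942*I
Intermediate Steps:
D = 36 (D = (-1 + 7)² = 6² = 36)
Y(L) = (36 + L)/(170 + L) (Y(L) = (L + 36)/(L + 170) = (36 + L)/(170 + L))
(6477 + y(-415)) + Y(-397) = (6477 + √(-258 - 415)) + (36 - 397)/(170 - 397) = (6477 + √(-673)) - 361/(-227) = (6477 + I*√673) - 1/227*(-361) = (6477 + I*√673) + 361/227 = 1470640/227 + I*√673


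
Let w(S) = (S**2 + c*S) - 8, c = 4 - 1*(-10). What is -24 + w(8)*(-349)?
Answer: -58656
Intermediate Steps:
c = 14 (c = 4 + 10 = 14)
w(S) = -8 + S**2 + 14*S (w(S) = (S**2 + 14*S) - 8 = -8 + S**2 + 14*S)
-24 + w(8)*(-349) = -24 + (-8 + 8**2 + 14*8)*(-349) = -24 + (-8 + 64 + 112)*(-349) = -24 + 168*(-349) = -24 - 58632 = -58656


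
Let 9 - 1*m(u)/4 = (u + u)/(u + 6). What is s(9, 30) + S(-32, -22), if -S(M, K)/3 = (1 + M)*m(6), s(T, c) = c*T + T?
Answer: 3255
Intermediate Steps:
m(u) = 36 - 8*u/(6 + u) (m(u) = 36 - 4*(u + u)/(u + 6) = 36 - 4*2*u/(6 + u) = 36 - 8*u/(6 + u))
s(T, c) = T + T*c (s(T, c) = T*c + T = T + T*c)
S(M, K) = -96 - 96*M (S(M, K) = -3*(1 + M)*4*(54 + 7*6)/(6 + 6) = -3*(1 + M)*4*(54 + 42)/12 = -3*(1 + M)*4*(1/12)*96 = -3*(1 + M)*32 = -3*(32 + 32*M) = -96 - 96*M)
s(9, 30) + S(-32, -22) = 9*(1 + 30) + (-96 - 96*(-32)) = 9*31 + (-96 + 3072) = 279 + 2976 = 3255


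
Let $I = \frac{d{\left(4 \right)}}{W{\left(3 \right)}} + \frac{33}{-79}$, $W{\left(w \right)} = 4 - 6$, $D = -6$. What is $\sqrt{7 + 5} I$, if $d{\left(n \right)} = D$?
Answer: $\frac{408 \sqrt{3}}{79} \approx 8.9453$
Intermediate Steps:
$W{\left(w \right)} = -2$ ($W{\left(w \right)} = 4 - 6 = -2$)
$d{\left(n \right)} = -6$
$I = \frac{204}{79}$ ($I = - \frac{6}{-2} + \frac{33}{-79} = \left(-6\right) \left(- \frac{1}{2}\right) + 33 \left(- \frac{1}{79}\right) = 3 - \frac{33}{79} = \frac{204}{79} \approx 2.5823$)
$\sqrt{7 + 5} I = \sqrt{7 + 5} \cdot \frac{204}{79} = \sqrt{12} \cdot \frac{204}{79} = 2 \sqrt{3} \cdot \frac{204}{79} = \frac{408 \sqrt{3}}{79}$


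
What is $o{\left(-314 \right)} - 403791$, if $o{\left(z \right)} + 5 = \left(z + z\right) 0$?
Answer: $-403796$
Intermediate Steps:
$o{\left(z \right)} = -5$ ($o{\left(z \right)} = -5 + \left(z + z\right) 0 = -5 + 2 z 0 = -5 + 0 = -5$)
$o{\left(-314 \right)} - 403791 = -5 - 403791 = -403796$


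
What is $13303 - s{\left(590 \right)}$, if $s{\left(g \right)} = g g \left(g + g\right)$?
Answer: $-410744697$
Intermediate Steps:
$s{\left(g \right)} = 2 g^{3}$ ($s{\left(g \right)} = g^{2} \cdot 2 g = 2 g^{3}$)
$13303 - s{\left(590 \right)} = 13303 - 2 \cdot 590^{3} = 13303 - 2 \cdot 205379000 = 13303 - 410758000 = -410744697$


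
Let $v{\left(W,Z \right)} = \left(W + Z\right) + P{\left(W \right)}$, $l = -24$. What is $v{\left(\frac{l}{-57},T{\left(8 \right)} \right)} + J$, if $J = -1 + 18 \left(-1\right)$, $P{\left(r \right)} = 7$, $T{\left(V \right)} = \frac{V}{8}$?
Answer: $- \frac{201}{19} \approx -10.579$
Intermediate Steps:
$T{\left(V \right)} = \frac{V}{8}$ ($T{\left(V \right)} = V \frac{1}{8} = \frac{V}{8}$)
$J = -19$ ($J = -1 - 18 = -19$)
$v{\left(W,Z \right)} = 7 + W + Z$ ($v{\left(W,Z \right)} = \left(W + Z\right) + 7 = 7 + W + Z$)
$v{\left(\frac{l}{-57},T{\left(8 \right)} \right)} + J = \left(7 - \frac{24}{-57} + \frac{1}{8} \cdot 8\right) - 19 = \left(7 - - \frac{8}{19} + 1\right) - 19 = \left(7 + \frac{8}{19} + 1\right) - 19 = \frac{160}{19} - 19 = - \frac{201}{19}$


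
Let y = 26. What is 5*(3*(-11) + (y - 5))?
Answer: -60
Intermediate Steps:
5*(3*(-11) + (y - 5)) = 5*(3*(-11) + (26 - 5)) = 5*(-33 + 21) = 5*(-12) = -60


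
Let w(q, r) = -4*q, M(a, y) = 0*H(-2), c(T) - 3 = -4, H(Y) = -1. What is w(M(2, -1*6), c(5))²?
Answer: 0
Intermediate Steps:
c(T) = -1 (c(T) = 3 - 4 = -1)
M(a, y) = 0 (M(a, y) = 0*(-1) = 0)
w(M(2, -1*6), c(5))² = (-4*0)² = 0² = 0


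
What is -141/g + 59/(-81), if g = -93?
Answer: 1978/2511 ≈ 0.78773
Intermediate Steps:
-141/g + 59/(-81) = -141/(-93) + 59/(-81) = -141*(-1/93) + 59*(-1/81) = 47/31 - 59/81 = 1978/2511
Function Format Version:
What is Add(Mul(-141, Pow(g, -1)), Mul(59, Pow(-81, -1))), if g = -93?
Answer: Rational(1978, 2511) ≈ 0.78773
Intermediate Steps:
Add(Mul(-141, Pow(g, -1)), Mul(59, Pow(-81, -1))) = Add(Mul(-141, Pow(-93, -1)), Mul(59, Pow(-81, -1))) = Add(Mul(-141, Rational(-1, 93)), Mul(59, Rational(-1, 81))) = Add(Rational(47, 31), Rational(-59, 81)) = Rational(1978, 2511)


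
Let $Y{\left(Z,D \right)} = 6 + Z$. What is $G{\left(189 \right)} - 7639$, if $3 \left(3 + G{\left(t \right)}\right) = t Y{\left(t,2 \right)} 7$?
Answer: $78353$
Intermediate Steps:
$G{\left(t \right)} = -3 + \frac{7 t \left(6 + t\right)}{3}$ ($G{\left(t \right)} = -3 + \frac{t \left(6 + t\right) 7}{3} = -3 + \frac{7 t \left(6 + t\right)}{3}$)
$G{\left(189 \right)} - 7639 = \left(-3 + \frac{7}{3} \cdot 189 \left(6 + 189\right)\right) - 7639 = \left(-3 + \frac{7}{3} \cdot 189 \cdot 195\right) - 7639 = \left(-3 + 85995\right) - 7639 = 85992 - 7639 = 78353$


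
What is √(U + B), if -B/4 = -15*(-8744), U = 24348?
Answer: 6*I*√13897 ≈ 707.31*I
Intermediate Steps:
B = -524640 (B = -(-60)*(-8744) = -4*131160 = -524640)
√(U + B) = √(24348 - 524640) = √(-500292) = 6*I*√13897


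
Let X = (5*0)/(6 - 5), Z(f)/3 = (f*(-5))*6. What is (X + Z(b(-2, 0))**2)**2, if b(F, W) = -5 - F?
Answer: 5314410000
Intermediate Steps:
Z(f) = -90*f (Z(f) = 3*((f*(-5))*6) = 3*(-5*f*6) = 3*(-30*f) = -90*f)
X = 0 (X = 0/1 = 0*1 = 0)
(X + Z(b(-2, 0))**2)**2 = (0 + (-90*(-5 - 1*(-2)))**2)**2 = (0 + (-90*(-5 + 2))**2)**2 = (0 + (-90*(-3))**2)**2 = (0 + 270**2)**2 = (0 + 72900)**2 = 72900**2 = 5314410000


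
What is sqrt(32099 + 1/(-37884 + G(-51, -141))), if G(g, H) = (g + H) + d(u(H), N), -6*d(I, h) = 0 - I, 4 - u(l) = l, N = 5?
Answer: sqrt(1673189671061513)/228311 ≈ 179.16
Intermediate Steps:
u(l) = 4 - l
d(I, h) = I/6 (d(I, h) = -(0 - I)/6 = -(-1)*I/6 = I/6)
G(g, H) = 2/3 + g + 5*H/6 (G(g, H) = (g + H) + (4 - H)/6 = (H + g) + (2/3 - H/6) = 2/3 + g + 5*H/6)
sqrt(32099 + 1/(-37884 + G(-51, -141))) = sqrt(32099 + 1/(-37884 + (2/3 - 51 + (5/6)*(-141)))) = sqrt(32099 + 1/(-37884 + (2/3 - 51 - 235/2))) = sqrt(32099 + 1/(-37884 - 1007/6)) = sqrt(32099 + 1/(-228311/6)) = sqrt(32099 - 6/228311) = sqrt(7328554783/228311) = sqrt(1673189671061513)/228311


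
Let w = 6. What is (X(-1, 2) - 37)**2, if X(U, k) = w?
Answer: 961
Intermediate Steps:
X(U, k) = 6
(X(-1, 2) - 37)**2 = (6 - 37)**2 = (-31)**2 = 961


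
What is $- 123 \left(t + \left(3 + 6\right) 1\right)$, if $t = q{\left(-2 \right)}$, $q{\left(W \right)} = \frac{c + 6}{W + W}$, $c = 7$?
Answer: $- \frac{2829}{4} \approx -707.25$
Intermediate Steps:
$q{\left(W \right)} = \frac{13}{2 W}$ ($q{\left(W \right)} = \frac{7 + 6}{W + W} = \frac{13}{2 W}$)
$t = - \frac{13}{4}$ ($t = \frac{13}{2 \left(-2\right)} = \frac{13}{2} \left(- \frac{1}{2}\right) = - \frac{13}{4} \approx -3.25$)
$- 123 \left(t + \left(3 + 6\right) 1\right) = - 123 \left(- \frac{13}{4} + \left(3 + 6\right) 1\right) = - 123 \left(- \frac{13}{4} + 9 \cdot 1\right) = - 123 \left(- \frac{13}{4} + 9\right) = \left(-123\right) \frac{23}{4} = - \frac{2829}{4}$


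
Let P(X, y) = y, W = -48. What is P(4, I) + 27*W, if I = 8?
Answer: -1288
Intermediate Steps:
P(4, I) + 27*W = 8 + 27*(-48) = 8 - 1296 = -1288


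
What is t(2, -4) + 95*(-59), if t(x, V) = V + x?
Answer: -5607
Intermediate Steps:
t(2, -4) + 95*(-59) = (-4 + 2) + 95*(-59) = -2 - 5605 = -5607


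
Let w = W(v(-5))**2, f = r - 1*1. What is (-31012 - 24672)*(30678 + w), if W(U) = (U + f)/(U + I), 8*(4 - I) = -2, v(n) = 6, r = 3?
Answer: -2871665197528/1681 ≈ -1.7083e+9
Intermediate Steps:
I = 17/4 (I = 4 - 1/8*(-2) = 4 + 1/4 = 17/4 ≈ 4.2500)
f = 2 (f = 3 - 1*1 = 3 - 1 = 2)
W(U) = (2 + U)/(17/4 + U) (W(U) = (U + 2)/(U + 17/4) = (2 + U)/(17/4 + U))
w = 1024/1681 (w = (4*(2 + 6)/(17 + 4*6))**2 = (4*8/(17 + 24))**2 = (4*8/41)**2 = (4*(1/41)*8)**2 = (32/41)**2 = 1024/1681 ≈ 0.60916)
(-31012 - 24672)*(30678 + w) = (-31012 - 24672)*(30678 + 1024/1681) = -55684*51570742/1681 = -2871665197528/1681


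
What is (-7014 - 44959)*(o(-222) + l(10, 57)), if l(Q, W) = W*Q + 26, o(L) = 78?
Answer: -35029802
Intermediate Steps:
l(Q, W) = 26 + Q*W (l(Q, W) = Q*W + 26 = 26 + Q*W)
(-7014 - 44959)*(o(-222) + l(10, 57)) = (-7014 - 44959)*(78 + (26 + 10*57)) = -51973*(78 + (26 + 570)) = -51973*(78 + 596) = -51973*674 = -35029802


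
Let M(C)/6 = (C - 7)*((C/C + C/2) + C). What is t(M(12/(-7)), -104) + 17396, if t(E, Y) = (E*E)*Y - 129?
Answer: -1644244237/2401 ≈ -6.8482e+5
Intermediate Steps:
M(C) = 6*(1 + 3*C/2)*(-7 + C) (M(C) = 6*((C - 7)*((C/C + C/2) + C)) = 6*((-7 + C)*((1 + C*(½)) + C)) = 6*((-7 + C)*((1 + C/2) + C)) = 6*((-7 + C)*(1 + 3*C/2)) = 6*((1 + 3*C/2)*(-7 + C)) = 6*(1 + 3*C/2)*(-7 + C))
t(E, Y) = -129 + Y*E² (t(E, Y) = E²*Y - 129 = Y*E² - 129 = -129 + Y*E²)
t(M(12/(-7)), -104) + 17396 = (-129 - 104*(-42 - 684/(-7) + 9*(12/(-7))²)²) + 17396 = (-129 - 104*(-42 - 684*(-1)/7 + 9*(12*(-⅐))²)²) + 17396 = (-129 - 104*(-42 - 57*(-12/7) + 9*(-12/7)²)²) + 17396 = (-129 - 104*(-42 + 684/7 + 9*(144/49))²) + 17396 = (-129 - 104*(-42 + 684/7 + 1296/49)²) + 17396 = (-129 - 104*(4026/49)²) + 17396 = (-129 - 104*16208676/2401) + 17396 = (-129 - 1685702304/2401) + 17396 = -1686012033/2401 + 17396 = -1644244237/2401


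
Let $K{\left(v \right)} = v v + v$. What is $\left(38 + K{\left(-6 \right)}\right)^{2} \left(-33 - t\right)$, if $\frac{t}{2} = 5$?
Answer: $-198832$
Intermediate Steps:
$K{\left(v \right)} = v + v^{2}$ ($K{\left(v \right)} = v^{2} + v = v + v^{2}$)
$t = 10$ ($t = 2 \cdot 5 = 10$)
$\left(38 + K{\left(-6 \right)}\right)^{2} \left(-33 - t\right) = \left(38 - 6 \left(1 - 6\right)\right)^{2} \left(-33 - 10\right) = \left(38 - -30\right)^{2} \left(-33 - 10\right) = \left(38 + 30\right)^{2} \left(-43\right) = 68^{2} \left(-43\right) = 4624 \left(-43\right) = -198832$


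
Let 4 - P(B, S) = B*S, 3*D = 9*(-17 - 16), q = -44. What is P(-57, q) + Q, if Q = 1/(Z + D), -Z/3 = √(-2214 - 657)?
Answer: (-22536*√319 + 247897*I)/(9*(√319 - 11*I)) ≈ -2504.0 + 0.0045104*I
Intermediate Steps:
Z = -9*I*√319 (Z = -3*√(-2214 - 657) = -9*I*√319 ≈ -160.75*I)
D = -99 (D = (9*(-17 - 16))/3 = (9*(-33))/3 = (⅓)*(-297) = -99)
P(B, S) = 4 - B*S
Q = 1/(-99 - 9*I*√319) (Q = 1/(-9*I*√319 - 99) = 1/(-99 - 9*I*√319) ≈ -0.0027778 + 0.0045102*I)
P(-57, q) + Q = (4 - 1*(-57)*(-44)) + I/(9*(√319 - 11*I)) = (4 - 2508) + I/(9*(√319 - 11*I)) = -2504 + I/(9*(√319 - 11*I))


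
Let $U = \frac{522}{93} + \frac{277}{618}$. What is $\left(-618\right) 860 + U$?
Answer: $- \frac{10181977721}{19158} \approx -5.3147 \cdot 10^{5}$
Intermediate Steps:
$U = \frac{116119}{19158}$ ($U = 522 \cdot \frac{1}{93} + 277 \cdot \frac{1}{618} = \frac{174}{31} + \frac{277}{618} = \frac{116119}{19158} \approx 6.0611$)
$\left(-618\right) 860 + U = \left(-618\right) 860 + \frac{116119}{19158} = -531480 + \frac{116119}{19158} = - \frac{10181977721}{19158}$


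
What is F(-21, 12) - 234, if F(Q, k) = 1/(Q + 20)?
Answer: -235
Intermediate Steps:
F(Q, k) = 1/(20 + Q)
F(-21, 12) - 234 = 1/(20 - 21) - 234 = 1/(-1) - 234 = -1 - 234 = -235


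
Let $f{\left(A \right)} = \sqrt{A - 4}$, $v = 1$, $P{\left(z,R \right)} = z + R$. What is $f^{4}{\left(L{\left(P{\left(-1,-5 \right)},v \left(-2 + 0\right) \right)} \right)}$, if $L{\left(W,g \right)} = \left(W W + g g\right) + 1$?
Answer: $1369$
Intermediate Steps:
$P{\left(z,R \right)} = R + z$
$L{\left(W,g \right)} = 1 + W^{2} + g^{2}$ ($L{\left(W,g \right)} = \left(W^{2} + g^{2}\right) + 1 = 1 + W^{2} + g^{2}$)
$f{\left(A \right)} = \sqrt{-4 + A}$
$f^{4}{\left(L{\left(P{\left(-1,-5 \right)},v \left(-2 + 0\right) \right)} \right)} = \left(\sqrt{-4 + \left(1 + \left(-5 - 1\right)^{2} + \left(1 \left(-2 + 0\right)\right)^{2}\right)}\right)^{4} = \left(\sqrt{-4 + \left(1 + \left(-6\right)^{2} + \left(1 \left(-2\right)\right)^{2}\right)}\right)^{4} = \left(\sqrt{-4 + \left(1 + 36 + \left(-2\right)^{2}\right)}\right)^{4} = \left(\sqrt{-4 + \left(1 + 36 + 4\right)}\right)^{4} = \left(\sqrt{-4 + 41}\right)^{4} = \left(\sqrt{37}\right)^{4} = 1369$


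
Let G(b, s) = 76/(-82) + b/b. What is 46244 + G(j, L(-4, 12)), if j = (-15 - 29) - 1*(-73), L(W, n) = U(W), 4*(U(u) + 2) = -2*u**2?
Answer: 1896007/41 ≈ 46244.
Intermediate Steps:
U(u) = -2 - u**2/2 (U(u) = -2 + (-2*u**2)/4 = -2 - u**2/2)
L(W, n) = -2 - W**2/2
j = 29 (j = -44 + 73 = 29)
G(b, s) = 3/41 (G(b, s) = 76*(-1/82) + 1 = -38/41 + 1 = 3/41)
46244 + G(j, L(-4, 12)) = 46244 + 3/41 = 1896007/41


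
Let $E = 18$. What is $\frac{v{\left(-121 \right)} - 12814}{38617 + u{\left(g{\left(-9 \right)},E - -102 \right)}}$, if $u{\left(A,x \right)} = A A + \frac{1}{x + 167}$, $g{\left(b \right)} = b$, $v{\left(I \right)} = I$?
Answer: $- \frac{3712345}{11106327} \approx -0.33425$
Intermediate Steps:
$u{\left(A,x \right)} = A^{2} + \frac{1}{167 + x}$
$\frac{v{\left(-121 \right)} - 12814}{38617 + u{\left(g{\left(-9 \right)},E - -102 \right)}} = \frac{-121 - 12814}{38617 + \frac{1 + 167 \left(-9\right)^{2} + \left(18 - -102\right) \left(-9\right)^{2}}{167 + \left(18 - -102\right)}} = - \frac{12935}{38617 + \frac{1 + 167 \cdot 81 + \left(18 + 102\right) 81}{167 + \left(18 + 102\right)}} = - \frac{12935}{38617 + \frac{1 + 13527 + 120 \cdot 81}{167 + 120}} = - \frac{12935}{38617 + \frac{1 + 13527 + 9720}{287}} = - \frac{12935}{38617 + \frac{1}{287} \cdot 23248} = - \frac{12935}{38617 + \frac{23248}{287}} = - \frac{12935}{\frac{11106327}{287}} = \left(-12935\right) \frac{287}{11106327} = - \frac{3712345}{11106327}$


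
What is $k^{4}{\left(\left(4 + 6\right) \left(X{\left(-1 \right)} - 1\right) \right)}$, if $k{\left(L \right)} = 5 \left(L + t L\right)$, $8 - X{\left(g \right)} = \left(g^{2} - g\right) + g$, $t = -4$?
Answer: $656100000000$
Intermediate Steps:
$X{\left(g \right)} = 8 - g^{2}$ ($X{\left(g \right)} = 8 - \left(\left(g^{2} - g\right) + g\right) = 8 - g^{2}$)
$k{\left(L \right)} = - 15 L$ ($k{\left(L \right)} = 5 \left(L - 4 L\right) = 5 \left(- 3 L\right) = - 15 L$)
$k^{4}{\left(\left(4 + 6\right) \left(X{\left(-1 \right)} - 1\right) \right)} = \left(- 15 \left(4 + 6\right) \left(\left(8 - \left(-1\right)^{2}\right) - 1\right)\right)^{4} = \left(- 15 \cdot 10 \left(\left(8 - 1\right) - 1\right)\right)^{4} = \left(- 15 \cdot 10 \left(7 - 1\right)\right)^{4} = \left(- 15 \cdot 10 \cdot 6\right)^{4} = \left(\left(-15\right) 60\right)^{4} = \left(-900\right)^{4} = 656100000000$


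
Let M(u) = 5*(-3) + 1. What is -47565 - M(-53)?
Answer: -47551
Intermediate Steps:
M(u) = -14 (M(u) = -15 + 1 = -14)
-47565 - M(-53) = -47565 - 1*(-14) = -47565 + 14 = -47551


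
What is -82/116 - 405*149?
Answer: -3500051/58 ≈ -60346.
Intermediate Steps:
-82/116 - 405*149 = -82*1/116 - 60345 = -41/58 - 60345 = -3500051/58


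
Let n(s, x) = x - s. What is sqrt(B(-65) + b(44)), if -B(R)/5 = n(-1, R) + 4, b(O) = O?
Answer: 2*sqrt(86) ≈ 18.547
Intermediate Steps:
B(R) = -25 - 5*R (B(R) = -5*((R - 1*(-1)) + 4) = -5*((R + 1) + 4) = -5*((1 + R) + 4) = -5*(5 + R) = -25 - 5*R)
sqrt(B(-65) + b(44)) = sqrt((-25 - 5*(-65)) + 44) = sqrt((-25 + 325) + 44) = sqrt(300 + 44) = sqrt(344) = 2*sqrt(86)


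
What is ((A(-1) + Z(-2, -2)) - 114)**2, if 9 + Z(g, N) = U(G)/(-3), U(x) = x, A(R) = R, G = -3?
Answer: 15129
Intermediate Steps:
Z(g, N) = -8 (Z(g, N) = -9 - 3/(-3) = -9 - 3*(-1/3) = -9 + 1 = -8)
((A(-1) + Z(-2, -2)) - 114)**2 = ((-1 - 8) - 114)**2 = (-9 - 114)**2 = (-123)**2 = 15129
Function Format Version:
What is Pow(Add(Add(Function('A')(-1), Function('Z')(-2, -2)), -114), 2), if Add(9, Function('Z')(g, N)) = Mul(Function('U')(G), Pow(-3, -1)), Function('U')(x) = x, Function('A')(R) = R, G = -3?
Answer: 15129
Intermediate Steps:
Function('Z')(g, N) = -8 (Function('Z')(g, N) = Add(-9, Mul(-3, Pow(-3, -1))) = Add(-9, Mul(-3, Rational(-1, 3))) = Add(-9, 1) = -8)
Pow(Add(Add(Function('A')(-1), Function('Z')(-2, -2)), -114), 2) = Pow(Add(Add(-1, -8), -114), 2) = Pow(Add(-9, -114), 2) = Pow(-123, 2) = 15129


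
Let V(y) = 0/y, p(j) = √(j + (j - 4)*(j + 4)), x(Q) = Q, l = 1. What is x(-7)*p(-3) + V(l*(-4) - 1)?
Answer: -7*I*√10 ≈ -22.136*I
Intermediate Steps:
p(j) = √(j + (-4 + j)*(4 + j))
V(y) = 0
x(-7)*p(-3) + V(l*(-4) - 1) = -7*√(-16 - 3 + (-3)²) + 0 = -7*√(-16 - 3 + 9) + 0 = -7*I*√10 + 0 = -7*I*√10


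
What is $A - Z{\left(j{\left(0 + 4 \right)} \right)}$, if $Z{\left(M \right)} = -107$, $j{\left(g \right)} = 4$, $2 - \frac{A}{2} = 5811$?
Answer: $-11511$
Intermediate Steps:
$A = -11618$ ($A = 4 - 11622 = -11618$)
$A - Z{\left(j{\left(0 + 4 \right)} \right)} = -11618 - -107 = -11618 + 107 = -11511$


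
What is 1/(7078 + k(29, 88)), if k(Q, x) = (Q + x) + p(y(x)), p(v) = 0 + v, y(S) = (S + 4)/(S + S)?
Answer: 44/316603 ≈ 0.00013898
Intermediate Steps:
y(S) = (4 + S)/(2*S) (y(S) = (4 + S)/((2*S)) = (4 + S)*(1/(2*S)) = (4 + S)/(2*S))
p(v) = v
k(Q, x) = Q + x + (4 + x)/(2*x) (k(Q, x) = (Q + x) + (4 + x)/(2*x) = Q + x + (4 + x)/(2*x))
1/(7078 + k(29, 88)) = 1/(7078 + (½ + 29 + 88 + 2/88)) = 1/(7078 + (½ + 29 + 88 + 2*(1/88))) = 1/(7078 + (½ + 29 + 88 + 1/44)) = 1/(7078 + 5171/44) = 1/(316603/44) = 44/316603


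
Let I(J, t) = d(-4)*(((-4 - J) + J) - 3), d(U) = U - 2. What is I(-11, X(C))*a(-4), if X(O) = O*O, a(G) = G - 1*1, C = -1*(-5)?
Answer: -210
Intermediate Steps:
C = 5
d(U) = -2 + U
a(G) = -1 + G (a(G) = G - 1 = -1 + G)
X(O) = O**2
I(J, t) = 42 (I(J, t) = (-2 - 4)*(((-4 - J) + J) - 3) = -6*(-4 - 3) = -6*(-7) = 42)
I(-11, X(C))*a(-4) = 42*(-1 - 4) = 42*(-5) = -210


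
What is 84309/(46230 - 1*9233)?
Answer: 84309/36997 ≈ 2.2788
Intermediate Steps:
84309/(46230 - 1*9233) = 84309/(46230 - 9233) = 84309/36997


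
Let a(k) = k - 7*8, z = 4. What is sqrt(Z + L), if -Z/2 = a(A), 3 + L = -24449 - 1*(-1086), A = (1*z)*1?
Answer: I*sqrt(23262) ≈ 152.52*I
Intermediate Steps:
A = 4 (A = (1*4)*1 = 4*1 = 4)
L = -23366 (L = -3 + (-24449 - 1*(-1086)) = -3 + (-24449 + 1086) = -3 - 23363 = -23366)
a(k) = -56 + k (a(k) = k - 56 = -56 + k)
Z = 104 (Z = -2*(-56 + 4) = -2*(-52) = 104)
sqrt(Z + L) = sqrt(104 - 23366) = sqrt(-23262) = I*sqrt(23262)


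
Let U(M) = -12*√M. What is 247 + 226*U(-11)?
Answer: 247 - 2712*I*√11 ≈ 247.0 - 8994.7*I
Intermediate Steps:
247 + 226*U(-11) = 247 + 226*(-12*I*√11) = 247 - 2712*I*√11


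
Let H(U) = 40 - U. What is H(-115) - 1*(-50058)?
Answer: 50213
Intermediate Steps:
H(-115) - 1*(-50058) = (40 - 1*(-115)) - 1*(-50058) = (40 + 115) + 50058 = 155 + 50058 = 50213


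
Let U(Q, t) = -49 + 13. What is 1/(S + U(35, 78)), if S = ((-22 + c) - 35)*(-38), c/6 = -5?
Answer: 1/3270 ≈ 0.00030581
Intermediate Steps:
c = -30 (c = 6*(-5) = -30)
U(Q, t) = -36
S = 3306 (S = ((-22 - 30) - 35)*(-38) = (-52 - 35)*(-38) = -87*(-38) = 3306)
1/(S + U(35, 78)) = 1/(3306 - 36) = 1/3270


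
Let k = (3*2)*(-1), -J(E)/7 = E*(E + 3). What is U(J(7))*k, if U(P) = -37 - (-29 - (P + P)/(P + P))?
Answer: 42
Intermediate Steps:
J(E) = -7*E*(3 + E) (J(E) = -7*E*(E + 3) = -7*E*(3 + E))
U(P) = -7 (U(P) = -37 - (-29 - 2*P/(2*P)) = -37 - (-29 - 2*P*1/(2*P)) = -37 - (-29 - 1*1) = -37 - (-29 - 1) = -37 - 1*(-30) = -37 + 30 = -7)
k = -6 (k = 6*(-1) = -6)
U(J(7))*k = -7*(-6) = 42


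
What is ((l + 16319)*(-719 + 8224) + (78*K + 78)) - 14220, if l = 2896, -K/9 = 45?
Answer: 144162843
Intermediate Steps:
K = -405 (K = -9*45 = -405)
((l + 16319)*(-719 + 8224) + (78*K + 78)) - 14220 = ((2896 + 16319)*(-719 + 8224) + (78*(-405) + 78)) - 14220 = (19215*7505 + (-31590 + 78)) - 14220 = (144208575 - 31512) - 14220 = 144177063 - 14220 = 144162843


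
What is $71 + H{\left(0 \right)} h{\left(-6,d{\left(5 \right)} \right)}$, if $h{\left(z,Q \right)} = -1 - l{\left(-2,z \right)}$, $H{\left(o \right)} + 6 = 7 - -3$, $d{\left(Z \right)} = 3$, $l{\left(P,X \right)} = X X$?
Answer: $-77$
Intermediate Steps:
$l{\left(P,X \right)} = X^{2}$
$H{\left(o \right)} = 4$ ($H{\left(o \right)} = -6 + \left(7 - -3\right) = -6 + \left(7 + 3\right) = -6 + 10 = 4$)
$h{\left(z,Q \right)} = -1 - z^{2}$
$71 + H{\left(0 \right)} h{\left(-6,d{\left(5 \right)} \right)} = 71 + 4 \left(-1 - \left(-6\right)^{2}\right) = 71 + 4 \left(-1 - 36\right) = 71 + 4 \left(-37\right) = 71 - 148 = -77$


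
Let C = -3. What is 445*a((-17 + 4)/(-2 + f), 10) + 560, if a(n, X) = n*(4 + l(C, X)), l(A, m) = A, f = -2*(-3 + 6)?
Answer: 10265/8 ≈ 1283.1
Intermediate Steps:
f = -6 (f = -2*3 = -6)
a(n, X) = n (a(n, X) = n*(4 - 3) = n*1 = n)
445*a((-17 + 4)/(-2 + f), 10) + 560 = 445*((-17 + 4)/(-2 - 6)) + 560 = 445*(-13/(-8)) + 560 = 445*(-13*(-⅛)) + 560 = 445*(13/8) + 560 = 5785/8 + 560 = 10265/8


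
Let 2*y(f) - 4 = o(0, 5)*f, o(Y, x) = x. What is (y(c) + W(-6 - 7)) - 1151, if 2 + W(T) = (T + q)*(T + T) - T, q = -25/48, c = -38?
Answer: -21155/24 ≈ -881.46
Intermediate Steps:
q = -25/48 (q = -25*1/48 = -25/48 ≈ -0.52083)
y(f) = 2 + 5*f/2 (y(f) = 2 + (5*f)/2 = 2 + 5*f/2)
W(T) = -2 - T + 2*T*(-25/48 + T) (W(T) = -2 + ((T - 25/48)*(T + T) - T) = -2 + ((-25/48 + T)*(2*T) - T) = -2 + (2*T*(-25/48 + T) - T) = -2 + (-T + 2*T*(-25/48 + T)) = -2 - T + 2*T*(-25/48 + T))
(y(c) + W(-6 - 7)) - 1151 = ((2 + (5/2)*(-38)) + (-2 + 2*(-6 - 7)**2 - 49*(-6 - 7)/24)) - 1151 = ((2 - 95) + (-2 + 2*(-13)**2 - 49/24*(-13))) - 1151 = (-93 + (-2 + 2*169 + 637/24)) - 1151 = (-93 + (-2 + 338 + 637/24)) - 1151 = (-93 + 8701/24) - 1151 = 6469/24 - 1151 = -21155/24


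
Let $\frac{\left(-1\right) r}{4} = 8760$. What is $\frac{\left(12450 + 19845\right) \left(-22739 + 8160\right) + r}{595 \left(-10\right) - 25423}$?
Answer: $\frac{470863845}{31373} \approx 15009.0$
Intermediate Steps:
$r = -35040$ ($r = \left(-4\right) 8760 = -35040$)
$\frac{\left(12450 + 19845\right) \left(-22739 + 8160\right) + r}{595 \left(-10\right) - 25423} = \frac{\left(12450 + 19845\right) \left(-22739 + 8160\right) - 35040}{595 \left(-10\right) - 25423} = \frac{32295 \left(-14579\right) - 35040}{-5950 - 25423} = \frac{-470828805 - 35040}{-31373} = \left(-470863845\right) \left(- \frac{1}{31373}\right) = \frac{470863845}{31373}$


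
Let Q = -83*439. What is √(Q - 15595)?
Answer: 8*I*√813 ≈ 228.11*I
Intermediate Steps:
Q = -36437
√(Q - 15595) = √(-36437 - 15595) = √(-52032) = 8*I*√813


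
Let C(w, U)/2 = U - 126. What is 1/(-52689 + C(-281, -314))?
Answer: -1/53569 ≈ -1.8668e-5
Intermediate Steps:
C(w, U) = -252 + 2*U (C(w, U) = 2*(U - 126) = 2*(-126 + U) = -252 + 2*U)
1/(-52689 + C(-281, -314)) = 1/(-52689 + (-252 + 2*(-314))) = 1/(-52689 + (-252 - 628)) = 1/(-52689 - 880) = 1/(-53569) = -1/53569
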